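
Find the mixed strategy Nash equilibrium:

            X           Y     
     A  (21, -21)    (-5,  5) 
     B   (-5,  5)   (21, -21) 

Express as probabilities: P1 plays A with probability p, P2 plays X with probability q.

p = 0.5, q = 0.5

Work:
Find probabilities that make opponent indifferent:
P2 chooses q to make P1 indifferent between A and B
P1 chooses p to make P2 indifferent between X and Y
Mixed NE: P1 plays (A: 0.5, B: 0.5), P2 plays (X: 0.5, Y: 0.5)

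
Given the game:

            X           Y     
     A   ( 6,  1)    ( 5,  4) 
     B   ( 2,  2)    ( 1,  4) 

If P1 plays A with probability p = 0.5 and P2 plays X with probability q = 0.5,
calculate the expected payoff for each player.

E[P1] = 3.5, E[P2] = 2.75

Work:
E[P1] = p·q·π₁(A,X) + p·(1-q)·π₁(A,Y) + (1-p)·q·π₁(B,X) + (1-p)·(1-q)·π₁(B,Y)
= 0.5·0.5·6 + 0.5·0.5·5 + 0.5·0.5·2 + 0.5·0.5·1
= 3.5

E[P2] = 2.75 (similar calculation)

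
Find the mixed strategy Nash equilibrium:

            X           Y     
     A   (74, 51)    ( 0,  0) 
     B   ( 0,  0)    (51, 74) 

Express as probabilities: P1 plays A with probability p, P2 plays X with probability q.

p = 0.592, q = 0.408

Work:
Find probabilities that make opponent indifferent:
P2 chooses q to make P1 indifferent between A and B
P1 chooses p to make P2 indifferent between X and Y
Mixed NE: P1 plays (A: 0.592, B: 0.408), P2 plays (X: 0.408, Y: 0.592)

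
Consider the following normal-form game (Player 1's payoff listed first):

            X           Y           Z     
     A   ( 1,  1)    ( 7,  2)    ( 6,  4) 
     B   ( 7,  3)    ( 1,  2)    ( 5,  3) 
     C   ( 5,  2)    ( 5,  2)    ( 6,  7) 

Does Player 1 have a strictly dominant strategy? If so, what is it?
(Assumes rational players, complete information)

No strictly dominant strategy exists for Player 1

Work:
A strategy strictly dominates another if it gives a strictly higher payoff against every opponent action. Compare each pair of P1's strategies column-by-column:
  A vs B: [1 vs 7, 7 vs 1, 6 vs 5] → A does not strictly dominate B (column X: 1 ≤ 7)
  A vs C: [1 vs 5, 7 vs 5, 6 vs 6] → A does not strictly dominate C (column X: 1 ≤ 5)
  B vs A: [7 vs 1, 1 vs 7, 5 vs 6] → B does not strictly dominate A (column Y: 1 ≤ 7)
  B vs C: [7 vs 5, 1 vs 5, 5 vs 6] → B does not strictly dominate C (column Y: 1 ≤ 5)
  C vs A: [5 vs 1, 5 vs 7, 6 vs 6] → C does not strictly dominate A (column Y: 5 ≤ 7)
  C vs B: [5 vs 7, 5 vs 1, 6 vs 5] → C does not strictly dominate B (column X: 5 ≤ 7)
No single strategy strictly dominates all others → no strictly dominant strategy.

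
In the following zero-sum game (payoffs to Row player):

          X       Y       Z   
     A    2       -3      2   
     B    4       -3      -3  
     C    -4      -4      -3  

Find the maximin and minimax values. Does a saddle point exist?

Maximin = -3, Minimax = -3, Saddle: True

Work:
Row minimums: [-3, -3, -4] → maximin = -3
Column maximums: [4, -3, 2] → minimax = -3
Saddle point exists! Game value = -3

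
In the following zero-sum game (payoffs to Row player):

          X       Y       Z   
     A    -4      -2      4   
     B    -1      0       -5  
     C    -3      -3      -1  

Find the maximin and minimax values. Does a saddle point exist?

Maximin = -3, Minimax = -1, Saddle: False

Work:
Row minimums: [-4, -5, -3] → maximin = -3
Column maximums: [-1, 0, 4] → minimax = -1
No saddle point (maximin ≠ minimax). Mixed strategy needed.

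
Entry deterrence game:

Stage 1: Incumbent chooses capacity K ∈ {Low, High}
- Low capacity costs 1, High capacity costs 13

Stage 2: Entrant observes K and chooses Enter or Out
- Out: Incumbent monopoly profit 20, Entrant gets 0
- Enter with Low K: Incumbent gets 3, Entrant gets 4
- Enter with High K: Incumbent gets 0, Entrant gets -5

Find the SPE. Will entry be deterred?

SPE: (High, Enter|Low, Out|High); Entry deterred. Incumbent net profit = 7

Work:
After Low K: Entrant enters (4 > 0)
After High K: Entrant stays out (-5 < 0)
Incumbent: Low → 3−1=2, High → 20−13=7
Incumbent chooses High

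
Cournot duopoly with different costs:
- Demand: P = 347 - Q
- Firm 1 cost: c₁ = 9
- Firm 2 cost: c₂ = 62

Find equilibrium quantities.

q₁* = 130.33, q₂* = 77.33

Work:
Reaction: q₁ = (347 - 9 - q₂)/2
Reaction: q₂ = (347 - 62 - q₁)/2
Solve simultaneously:
q₁* = (347 - 2×9 + 62)/3 = 130.33
q₂* = (347 - 2×62 + 9)/3 = 77.33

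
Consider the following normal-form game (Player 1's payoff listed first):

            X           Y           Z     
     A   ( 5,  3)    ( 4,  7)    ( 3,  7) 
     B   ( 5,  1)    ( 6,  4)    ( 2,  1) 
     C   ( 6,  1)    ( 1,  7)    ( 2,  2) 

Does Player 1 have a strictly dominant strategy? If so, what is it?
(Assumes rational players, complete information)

No strictly dominant strategy exists for Player 1

Work:
A strategy strictly dominates another if it gives a strictly higher payoff against every opponent action. Compare each pair of P1's strategies column-by-column:
  A vs B: [5 vs 5, 4 vs 6, 3 vs 2] → A does not strictly dominate B (column X: 5 ≤ 5)
  A vs C: [5 vs 6, 4 vs 1, 3 vs 2] → A does not strictly dominate C (column X: 5 ≤ 6)
  B vs A: [5 vs 5, 6 vs 4, 2 vs 3] → B does not strictly dominate A (column X: 5 ≤ 5)
  B vs C: [5 vs 6, 6 vs 1, 2 vs 2] → B does not strictly dominate C (column X: 5 ≤ 6)
  C vs A: [6 vs 5, 1 vs 4, 2 vs 3] → C does not strictly dominate A (column Y: 1 ≤ 4)
  C vs B: [6 vs 5, 1 vs 6, 2 vs 2] → C does not strictly dominate B (column Y: 1 ≤ 6)
No single strategy strictly dominates all others → no strictly dominant strategy.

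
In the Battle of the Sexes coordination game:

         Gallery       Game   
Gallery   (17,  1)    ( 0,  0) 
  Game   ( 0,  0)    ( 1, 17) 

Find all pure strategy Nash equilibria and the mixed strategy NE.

Pure NE: (Gallery, Gallery) and (Game, Game); Mixed NE: p = 0.9444, q = 0.0556

Work:
Check pure NE:
(Gallery, Gallery): (17, 1) - no unilateral deviation beneficial
(Game, Game): (1, 17) - no unilateral deviation beneficial
Mixed NE: P1 plays Gallery with p = 0.9444, P2 plays Gallery with q = 0.0556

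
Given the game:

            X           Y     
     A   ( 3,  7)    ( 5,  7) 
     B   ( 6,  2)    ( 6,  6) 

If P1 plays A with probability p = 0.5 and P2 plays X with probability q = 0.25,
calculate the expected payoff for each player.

E[P1] = 5.25, E[P2] = 6.0

Work:
E[P1] = p·q·π₁(A,X) + p·(1-q)·π₁(A,Y) + (1-p)·q·π₁(B,X) + (1-p)·(1-q)·π₁(B,Y)
= 0.5·0.25·3 + 0.5·0.75·5 + 0.5·0.25·6 + 0.5·0.75·6
= 5.25

E[P2] = 6.0 (similar calculation)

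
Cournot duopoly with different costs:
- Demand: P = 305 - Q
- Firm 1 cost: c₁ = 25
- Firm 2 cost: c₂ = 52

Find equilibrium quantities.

q₁* = 102.33, q₂* = 75.33

Work:
Reaction: q₁ = (305 - 25 - q₂)/2
Reaction: q₂ = (305 - 52 - q₁)/2
Solve simultaneously:
q₁* = (305 - 2×25 + 52)/3 = 102.33
q₂* = (305 - 2×52 + 25)/3 = 75.33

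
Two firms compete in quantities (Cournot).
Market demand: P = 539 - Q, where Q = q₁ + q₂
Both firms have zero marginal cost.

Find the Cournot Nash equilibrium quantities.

q₁* = q₂* = 179.67; P* = 179.67

Work:
Profit: π_i = P·q_i = (a - q_i - q_j)·q_i
FOC: ∂π_i/∂q_i = a - 2q_i - q_j = 0
Reaction function: q_i = (539 - q_j)/2
Symmetry: q* = 539/3 = 179.67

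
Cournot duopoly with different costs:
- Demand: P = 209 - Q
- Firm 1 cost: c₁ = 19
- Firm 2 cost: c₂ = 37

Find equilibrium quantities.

q₁* = 69.33, q₂* = 51.33

Work:
Reaction: q₁ = (209 - 19 - q₂)/2
Reaction: q₂ = (209 - 37 - q₁)/2
Solve simultaneously:
q₁* = (209 - 2×19 + 37)/3 = 69.33
q₂* = (209 - 2×37 + 19)/3 = 51.33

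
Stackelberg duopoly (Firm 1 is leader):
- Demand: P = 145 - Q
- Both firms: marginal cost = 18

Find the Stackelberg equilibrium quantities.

q₁* (leader) = 63.5, q₂* (follower) = 31.75

Work:
Follower's reaction: q₂ = (a - c - q₁)/2
Leader substitutes: π₁ = q₁·(a - q₁ - (a-c-q₁)/2 - c)
FOC: q₁* = (145 - 18)/2 = 63.50
Then: q₂* = (145 - 18 - 63.5)/2 = 31.75
Leader has first-mover advantage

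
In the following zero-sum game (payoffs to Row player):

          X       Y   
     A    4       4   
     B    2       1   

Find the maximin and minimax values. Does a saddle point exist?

Maximin = 4, Minimax = 4, Saddle: True

Work:
Row minimums: [4, 1] → maximin = 4
Column maximums: [4, 4] → minimax = 4
Saddle point exists! Game value = 4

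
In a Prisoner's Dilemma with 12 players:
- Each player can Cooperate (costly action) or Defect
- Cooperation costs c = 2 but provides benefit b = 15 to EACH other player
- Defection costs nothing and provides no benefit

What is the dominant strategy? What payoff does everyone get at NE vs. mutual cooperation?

Dominant: Defect; NE payoff = 0; Coop payoff = 163

Work:
Defect dominates (saves cost c = 2, benefit to others is external)
NE: All defect → everyone gets 0
If all cooperate: each receives (11)×15 - 2 = 163
Social dilemma: 163 > 0 but NE gives 0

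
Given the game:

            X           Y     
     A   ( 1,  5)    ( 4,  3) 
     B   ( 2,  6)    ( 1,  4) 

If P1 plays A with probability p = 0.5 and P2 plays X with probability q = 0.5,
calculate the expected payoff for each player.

E[P1] = 2.0, E[P2] = 4.5

Work:
E[P1] = p·q·π₁(A,X) + p·(1-q)·π₁(A,Y) + (1-p)·q·π₁(B,X) + (1-p)·(1-q)·π₁(B,Y)
= 0.5·0.5·1 + 0.5·0.5·4 + 0.5·0.5·2 + 0.5·0.5·1
= 2.0

E[P2] = 4.5 (similar calculation)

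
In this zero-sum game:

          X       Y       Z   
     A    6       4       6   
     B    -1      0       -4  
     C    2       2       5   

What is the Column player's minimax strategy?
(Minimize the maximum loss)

Column should play Y, value = 4

Work:
Column player minimizes Row's maximum payoff:
Column X: max payoff to Row = 6
Column Y: max payoff to Row = 4
Column Z: max payoff to Row = 6
Minimum is 4, achieved by column Y.
Minimax strategy: Y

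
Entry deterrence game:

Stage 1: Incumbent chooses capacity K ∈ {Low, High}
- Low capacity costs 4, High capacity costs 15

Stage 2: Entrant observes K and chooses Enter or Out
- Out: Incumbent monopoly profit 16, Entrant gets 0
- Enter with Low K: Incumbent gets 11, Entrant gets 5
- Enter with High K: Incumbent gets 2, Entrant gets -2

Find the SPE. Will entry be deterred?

SPE: (Low, Enter|Low, Out|High); Entry not deterred. Incumbent net profit = 7, Entrant gets 5

Work:
After Low K: Entrant enters (5 > 0)
After High K: Entrant stays out (-2 < 0)
Incumbent: Low → 11−4=7, High → 16−15=1
Incumbent chooses Low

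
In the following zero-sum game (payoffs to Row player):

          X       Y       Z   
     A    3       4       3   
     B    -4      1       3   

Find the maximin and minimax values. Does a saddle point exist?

Maximin = 3, Minimax = 3, Saddle: True

Work:
Row minimums: [3, -4] → maximin = 3
Column maximums: [3, 4, 3] → minimax = 3
Saddle point exists! Game value = 3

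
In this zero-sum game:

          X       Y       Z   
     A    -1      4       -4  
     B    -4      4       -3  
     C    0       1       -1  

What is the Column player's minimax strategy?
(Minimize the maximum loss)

Column should play Z, value = -1

Work:
Column player minimizes Row's maximum payoff:
Column X: max payoff to Row = 0
Column Y: max payoff to Row = 4
Column Z: max payoff to Row = -1
Minimum is -1, achieved by column Z.
Minimax strategy: Z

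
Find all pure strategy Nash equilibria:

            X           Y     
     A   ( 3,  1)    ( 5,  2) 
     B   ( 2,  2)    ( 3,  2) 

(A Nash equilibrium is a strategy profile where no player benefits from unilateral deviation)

Nash equilibrium: (A, Y)

Work:
Best responses:
  P1 vs X: payoffs [3, 2] → best response A (payoff 3)
  P1 vs Y: payoffs [5, 3] → best response A (payoff 5)
  P2 vs A: payoffs [1, 2] → best response Y (payoff 2)
  P2 vs B: payoffs [2, 2] → best response X/Y (payoff 2)
Mutual best responses: (A,Y) → Nash equilibria.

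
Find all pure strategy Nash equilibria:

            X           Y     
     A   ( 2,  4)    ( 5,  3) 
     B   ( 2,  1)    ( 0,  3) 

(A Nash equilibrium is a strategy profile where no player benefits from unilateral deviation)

Nash equilibrium: (A, X)

Work:
Best responses:
  P1 vs X: payoffs [2, 2] → best response A/B (payoff 2)
  P1 vs Y: payoffs [5, 0] → best response A (payoff 5)
  P2 vs A: payoffs [4, 3] → best response X (payoff 4)
  P2 vs B: payoffs [1, 3] → best response Y (payoff 3)
Mutual best responses: (A,X) → Nash equilibria.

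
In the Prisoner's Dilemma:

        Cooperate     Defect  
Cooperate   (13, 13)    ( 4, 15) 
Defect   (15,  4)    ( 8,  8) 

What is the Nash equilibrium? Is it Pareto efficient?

(Defect, Defect) is NE; not Pareto efficient

Work:
Defect dominates Cooperate for both players:
If P2 cooperates: Defect (15) > Cooperate (13)
If P2 defects: Defect (8) > Cooperate (4)
NE: (Defect, Defect) with payoff (8, 8)
But (Cooperate, Cooperate) = (13, 13) Pareto dominates (8, 8)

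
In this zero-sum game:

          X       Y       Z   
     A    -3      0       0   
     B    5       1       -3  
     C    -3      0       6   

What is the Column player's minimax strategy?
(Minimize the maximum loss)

Column should play Y, value = 1

Work:
Column player minimizes Row's maximum payoff:
Column X: max payoff to Row = 5
Column Y: max payoff to Row = 1
Column Z: max payoff to Row = 6
Minimum is 1, achieved by column Y.
Minimax strategy: Y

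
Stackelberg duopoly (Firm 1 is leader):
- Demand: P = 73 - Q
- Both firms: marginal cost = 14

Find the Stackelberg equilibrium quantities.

q₁* (leader) = 29.5, q₂* (follower) = 14.75

Work:
Follower's reaction: q₂ = (a - c - q₁)/2
Leader substitutes: π₁ = q₁·(a - q₁ - (a-c-q₁)/2 - c)
FOC: q₁* = (73 - 14)/2 = 29.50
Then: q₂* = (73 - 14 - 29.5)/2 = 14.75
Leader has first-mover advantage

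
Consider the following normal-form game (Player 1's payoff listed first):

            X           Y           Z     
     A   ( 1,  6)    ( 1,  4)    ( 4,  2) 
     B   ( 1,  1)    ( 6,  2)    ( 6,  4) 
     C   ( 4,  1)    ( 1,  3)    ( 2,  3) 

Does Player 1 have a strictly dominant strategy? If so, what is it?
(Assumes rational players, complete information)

No strictly dominant strategy exists for Player 1

Work:
A strategy strictly dominates another if it gives a strictly higher payoff against every opponent action. Compare each pair of P1's strategies column-by-column:
  A vs B: [1 vs 1, 1 vs 6, 4 vs 6] → A does not strictly dominate B (column X: 1 ≤ 1)
  A vs C: [1 vs 4, 1 vs 1, 4 vs 2] → A does not strictly dominate C (column X: 1 ≤ 4)
  B vs A: [1 vs 1, 6 vs 1, 6 vs 4] → B does not strictly dominate A (column X: 1 ≤ 1)
  B vs C: [1 vs 4, 6 vs 1, 6 vs 2] → B does not strictly dominate C (column X: 1 ≤ 4)
  C vs A: [4 vs 1, 1 vs 1, 2 vs 4] → C does not strictly dominate A (column Y: 1 ≤ 1)
  C vs B: [4 vs 1, 1 vs 6, 2 vs 6] → C does not strictly dominate B (column Y: 1 ≤ 6)
No single strategy strictly dominates all others → no strictly dominant strategy.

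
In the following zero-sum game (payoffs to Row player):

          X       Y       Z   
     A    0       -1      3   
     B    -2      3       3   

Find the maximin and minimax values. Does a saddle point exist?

Maximin = -1, Minimax = 0, Saddle: False

Work:
Row minimums: [-1, -2] → maximin = -1
Column maximums: [0, 3, 3] → minimax = 0
No saddle point (maximin ≠ minimax). Mixed strategy needed.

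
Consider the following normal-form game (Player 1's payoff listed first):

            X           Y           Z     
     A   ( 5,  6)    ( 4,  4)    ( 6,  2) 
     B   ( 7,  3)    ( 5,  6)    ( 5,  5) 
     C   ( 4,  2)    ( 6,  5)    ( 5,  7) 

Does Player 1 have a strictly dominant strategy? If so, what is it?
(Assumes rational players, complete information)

No strictly dominant strategy exists for Player 1

Work:
A strategy strictly dominates another if it gives a strictly higher payoff against every opponent action. Compare each pair of P1's strategies column-by-column:
  A vs B: [5 vs 7, 4 vs 5, 6 vs 5] → A does not strictly dominate B (column X: 5 ≤ 7)
  A vs C: [5 vs 4, 4 vs 6, 6 vs 5] → A does not strictly dominate C (column Y: 4 ≤ 6)
  B vs A: [7 vs 5, 5 vs 4, 5 vs 6] → B does not strictly dominate A (column Z: 5 ≤ 6)
  B vs C: [7 vs 4, 5 vs 6, 5 vs 5] → B does not strictly dominate C (column Y: 5 ≤ 6)
  C vs A: [4 vs 5, 6 vs 4, 5 vs 6] → C does not strictly dominate A (column X: 4 ≤ 5)
  C vs B: [4 vs 7, 6 vs 5, 5 vs 5] → C does not strictly dominate B (column X: 4 ≤ 7)
No single strategy strictly dominates all others → no strictly dominant strategy.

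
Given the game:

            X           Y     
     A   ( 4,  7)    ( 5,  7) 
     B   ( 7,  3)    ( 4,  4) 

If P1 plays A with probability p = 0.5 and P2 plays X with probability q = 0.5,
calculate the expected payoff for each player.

E[P1] = 5.0, E[P2] = 5.25

Work:
E[P1] = p·q·π₁(A,X) + p·(1-q)·π₁(A,Y) + (1-p)·q·π₁(B,X) + (1-p)·(1-q)·π₁(B,Y)
= 0.5·0.5·4 + 0.5·0.5·5 + 0.5·0.5·7 + 0.5·0.5·4
= 5.0

E[P2] = 5.25 (similar calculation)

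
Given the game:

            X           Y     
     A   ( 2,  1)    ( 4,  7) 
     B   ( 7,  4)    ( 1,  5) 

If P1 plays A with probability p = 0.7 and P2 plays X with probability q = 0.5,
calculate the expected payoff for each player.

E[P1] = 3.3, E[P2] = 4.15

Work:
E[P1] = p·q·π₁(A,X) + p·(1-q)·π₁(A,Y) + (1-p)·q·π₁(B,X) + (1-p)·(1-q)·π₁(B,Y)
= 0.7·0.5·2 + 0.7·0.5·4 + 0.3·0.5·7 + 0.3·0.5·1
= 3.3

E[P2] = 4.15 (similar calculation)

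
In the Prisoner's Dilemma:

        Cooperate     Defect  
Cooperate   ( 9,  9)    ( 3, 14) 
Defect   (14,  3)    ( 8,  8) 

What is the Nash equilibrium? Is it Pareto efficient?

(Defect, Defect) is NE; not Pareto efficient

Work:
Defect dominates Cooperate for both players:
If P2 cooperates: Defect (14) > Cooperate (9)
If P2 defects: Defect (8) > Cooperate (3)
NE: (Defect, Defect) with payoff (8, 8)
But (Cooperate, Cooperate) = (9, 9) Pareto dominates (8, 8)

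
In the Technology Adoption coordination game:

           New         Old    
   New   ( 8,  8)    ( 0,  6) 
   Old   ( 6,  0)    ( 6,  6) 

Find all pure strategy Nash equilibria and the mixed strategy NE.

Pure NE: (New, New) and (Old, Old); Mixed NE: p = 0.75, q = 0.75

Work:
Check pure NE:
(New, New): (8, 8) - no unilateral deviation beneficial
(Old, Old): (6, 6) - no unilateral deviation beneficial
Mixed NE: P1 plays New with p = 0.75, P2 plays New with q = 0.75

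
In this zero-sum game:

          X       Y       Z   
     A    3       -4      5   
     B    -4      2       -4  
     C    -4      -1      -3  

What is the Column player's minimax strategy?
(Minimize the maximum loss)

Column should play Y, value = 2

Work:
Column player minimizes Row's maximum payoff:
Column X: max payoff to Row = 3
Column Y: max payoff to Row = 2
Column Z: max payoff to Row = 5
Minimum is 2, achieved by column Y.
Minimax strategy: Y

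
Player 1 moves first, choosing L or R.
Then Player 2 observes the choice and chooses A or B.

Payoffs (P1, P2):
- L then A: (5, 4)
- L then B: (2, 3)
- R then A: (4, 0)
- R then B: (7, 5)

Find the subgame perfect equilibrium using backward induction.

P1 plays R, P2 plays A after L and B after R; Payoff (7, 5)

Work:
Backward induction:
After L: P2 chooses A → P1 gets 5
After R: P2 chooses B → P1 gets 7
P1 chooses R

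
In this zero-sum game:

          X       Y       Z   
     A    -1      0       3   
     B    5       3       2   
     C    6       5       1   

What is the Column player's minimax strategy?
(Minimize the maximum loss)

Column should play Z, value = 3

Work:
Column player minimizes Row's maximum payoff:
Column X: max payoff to Row = 6
Column Y: max payoff to Row = 5
Column Z: max payoff to Row = 3
Minimum is 3, achieved by column Z.
Minimax strategy: Z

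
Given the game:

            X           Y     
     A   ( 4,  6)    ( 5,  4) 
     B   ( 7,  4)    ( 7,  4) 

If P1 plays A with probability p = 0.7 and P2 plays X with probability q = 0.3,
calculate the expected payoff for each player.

E[P1] = 5.39, E[P2] = 4.42

Work:
E[P1] = p·q·π₁(A,X) + p·(1-q)·π₁(A,Y) + (1-p)·q·π₁(B,X) + (1-p)·(1-q)·π₁(B,Y)
= 0.7·0.3·4 + 0.7·0.7·5 + 0.3·0.3·7 + 0.3·0.7·7
= 5.39

E[P2] = 4.42 (similar calculation)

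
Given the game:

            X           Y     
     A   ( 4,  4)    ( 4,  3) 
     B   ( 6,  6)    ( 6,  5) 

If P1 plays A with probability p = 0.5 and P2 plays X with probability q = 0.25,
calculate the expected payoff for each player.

E[P1] = 5.0, E[P2] = 4.25

Work:
E[P1] = p·q·π₁(A,X) + p·(1-q)·π₁(A,Y) + (1-p)·q·π₁(B,X) + (1-p)·(1-q)·π₁(B,Y)
= 0.5·0.25·4 + 0.5·0.75·4 + 0.5·0.25·6 + 0.5·0.75·6
= 5.0

E[P2] = 4.25 (similar calculation)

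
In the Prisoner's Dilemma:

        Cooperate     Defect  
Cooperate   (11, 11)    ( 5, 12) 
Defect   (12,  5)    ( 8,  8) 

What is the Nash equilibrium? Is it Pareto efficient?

(Defect, Defect) is NE; not Pareto efficient

Work:
Defect dominates Cooperate for both players:
If P2 cooperates: Defect (12) > Cooperate (11)
If P2 defects: Defect (8) > Cooperate (5)
NE: (Defect, Defect) with payoff (8, 8)
But (Cooperate, Cooperate) = (11, 11) Pareto dominates (8, 8)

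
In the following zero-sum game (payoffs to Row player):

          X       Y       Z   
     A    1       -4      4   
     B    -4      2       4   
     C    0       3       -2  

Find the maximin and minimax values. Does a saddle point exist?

Maximin = -2, Minimax = 1, Saddle: False

Work:
Row minimums: [-4, -4, -2] → maximin = -2
Column maximums: [1, 3, 4] → minimax = 1
No saddle point (maximin ≠ minimax). Mixed strategy needed.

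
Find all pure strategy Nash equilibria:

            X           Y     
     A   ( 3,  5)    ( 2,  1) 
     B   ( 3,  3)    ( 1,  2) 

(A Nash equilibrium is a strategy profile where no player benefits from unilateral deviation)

Nash equilibrium: (A, X), (B, X)

Work:
Best responses:
  P1 vs X: payoffs [3, 3] → best response A/B (payoff 3)
  P1 vs Y: payoffs [2, 1] → best response A (payoff 2)
  P2 vs A: payoffs [5, 1] → best response X (payoff 5)
  P2 vs B: payoffs [3, 2] → best response X (payoff 3)
Mutual best responses: (A,X), (B,X) → Nash equilibria.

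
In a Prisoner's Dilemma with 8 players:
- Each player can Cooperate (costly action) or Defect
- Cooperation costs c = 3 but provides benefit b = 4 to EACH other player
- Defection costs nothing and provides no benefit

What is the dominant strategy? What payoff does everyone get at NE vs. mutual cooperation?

Dominant: Defect; NE payoff = 0; Coop payoff = 25

Work:
Defect dominates (saves cost c = 3, benefit to others is external)
NE: All defect → everyone gets 0
If all cooperate: each receives (7)×4 - 3 = 25
Social dilemma: 25 > 0 but NE gives 0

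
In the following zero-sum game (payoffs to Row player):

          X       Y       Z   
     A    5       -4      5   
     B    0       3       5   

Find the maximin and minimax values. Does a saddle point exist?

Maximin = 0, Minimax = 3, Saddle: False

Work:
Row minimums: [-4, 0] → maximin = 0
Column maximums: [5, 3, 5] → minimax = 3
No saddle point (maximin ≠ minimax). Mixed strategy needed.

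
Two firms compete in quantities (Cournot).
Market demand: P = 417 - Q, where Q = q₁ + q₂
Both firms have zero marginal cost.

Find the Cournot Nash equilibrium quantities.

q₁* = q₂* = 139.0; P* = 139.0

Work:
Profit: π_i = P·q_i = (a - q_i - q_j)·q_i
FOC: ∂π_i/∂q_i = a - 2q_i - q_j = 0
Reaction function: q_i = (417 - q_j)/2
Symmetry: q* = 417/3 = 139.0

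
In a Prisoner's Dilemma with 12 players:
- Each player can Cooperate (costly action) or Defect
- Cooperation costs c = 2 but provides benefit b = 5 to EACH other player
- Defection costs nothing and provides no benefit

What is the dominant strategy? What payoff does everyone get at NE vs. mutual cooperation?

Dominant: Defect; NE payoff = 0; Coop payoff = 53

Work:
Defect dominates (saves cost c = 2, benefit to others is external)
NE: All defect → everyone gets 0
If all cooperate: each receives (11)×5 - 2 = 53
Social dilemma: 53 > 0 but NE gives 0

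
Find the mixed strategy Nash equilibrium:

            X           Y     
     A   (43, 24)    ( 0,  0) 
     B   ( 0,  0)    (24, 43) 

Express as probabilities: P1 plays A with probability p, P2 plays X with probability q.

p = 0.6418, q = 0.3582

Work:
Find probabilities that make opponent indifferent:
P2 chooses q to make P1 indifferent between A and B
P1 chooses p to make P2 indifferent between X and Y
Mixed NE: P1 plays (A: 0.6418, B: 0.3582), P2 plays (X: 0.3582, Y: 0.6418)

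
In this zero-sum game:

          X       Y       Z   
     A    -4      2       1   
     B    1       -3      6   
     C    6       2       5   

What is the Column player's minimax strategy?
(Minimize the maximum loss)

Column should play Y, value = 2

Work:
Column player minimizes Row's maximum payoff:
Column X: max payoff to Row = 6
Column Y: max payoff to Row = 2
Column Z: max payoff to Row = 6
Minimum is 2, achieved by column Y.
Minimax strategy: Y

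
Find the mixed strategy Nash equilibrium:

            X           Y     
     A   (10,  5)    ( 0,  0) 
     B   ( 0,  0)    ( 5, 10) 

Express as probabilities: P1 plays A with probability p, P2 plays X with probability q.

p = 0.6667, q = 0.3333

Work:
Find probabilities that make opponent indifferent:
P2 chooses q to make P1 indifferent between A and B
P1 chooses p to make P2 indifferent between X and Y
Mixed NE: P1 plays (A: 0.6667, B: 0.3333), P2 plays (X: 0.3333, Y: 0.6667)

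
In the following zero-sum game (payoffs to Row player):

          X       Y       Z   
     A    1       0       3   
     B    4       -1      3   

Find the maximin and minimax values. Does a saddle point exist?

Maximin = 0, Minimax = 0, Saddle: True

Work:
Row minimums: [0, -1] → maximin = 0
Column maximums: [4, 0, 3] → minimax = 0
Saddle point exists! Game value = 0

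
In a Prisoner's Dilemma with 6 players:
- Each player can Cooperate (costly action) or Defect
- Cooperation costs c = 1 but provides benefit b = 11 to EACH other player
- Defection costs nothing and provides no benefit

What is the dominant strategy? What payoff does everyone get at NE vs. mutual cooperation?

Dominant: Defect; NE payoff = 0; Coop payoff = 54

Work:
Defect dominates (saves cost c = 1, benefit to others is external)
NE: All defect → everyone gets 0
If all cooperate: each receives (5)×11 - 1 = 54
Social dilemma: 54 > 0 but NE gives 0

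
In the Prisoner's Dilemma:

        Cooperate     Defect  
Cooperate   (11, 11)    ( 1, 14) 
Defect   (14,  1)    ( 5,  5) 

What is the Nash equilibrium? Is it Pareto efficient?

(Defect, Defect) is NE; not Pareto efficient

Work:
Defect dominates Cooperate for both players:
If P2 cooperates: Defect (14) > Cooperate (11)
If P2 defects: Defect (5) > Cooperate (1)
NE: (Defect, Defect) with payoff (5, 5)
But (Cooperate, Cooperate) = (11, 11) Pareto dominates (5, 5)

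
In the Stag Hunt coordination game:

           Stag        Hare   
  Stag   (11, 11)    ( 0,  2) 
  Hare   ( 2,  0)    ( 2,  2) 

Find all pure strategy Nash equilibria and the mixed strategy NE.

Pure NE: (Stag, Stag) and (Hare, Hare); Mixed NE: p = 0.1818, q = 0.1818

Work:
Check pure NE:
(Stag, Stag): (11, 11) - no unilateral deviation beneficial
(Hare, Hare): (2, 2) - no unilateral deviation beneficial
Mixed NE: P1 plays Stag with p = 0.1818, P2 plays Stag with q = 0.1818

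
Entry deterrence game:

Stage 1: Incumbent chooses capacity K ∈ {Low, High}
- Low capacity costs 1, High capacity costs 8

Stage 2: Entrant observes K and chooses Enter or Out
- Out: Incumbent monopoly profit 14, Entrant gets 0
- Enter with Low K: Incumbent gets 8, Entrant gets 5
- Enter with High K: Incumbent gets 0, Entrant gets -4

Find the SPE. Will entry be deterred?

SPE: (Low, Enter|Low, Out|High); Entry not deterred. Incumbent net profit = 7, Entrant gets 5

Work:
After Low K: Entrant enters (5 > 0)
After High K: Entrant stays out (-4 < 0)
Incumbent: Low → 8−1=7, High → 14−8=6
Incumbent chooses Low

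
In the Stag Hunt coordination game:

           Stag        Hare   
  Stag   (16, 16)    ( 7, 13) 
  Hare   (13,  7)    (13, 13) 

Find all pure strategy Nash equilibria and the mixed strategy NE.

Pure NE: (Stag, Stag) and (Hare, Hare); Mixed NE: p = 0.6667, q = 0.6667

Work:
Check pure NE:
(Stag, Stag): (16, 16) - no unilateral deviation beneficial
(Hare, Hare): (13, 13) - no unilateral deviation beneficial
Mixed NE: P1 plays Stag with p = 0.6667, P2 plays Stag with q = 0.6667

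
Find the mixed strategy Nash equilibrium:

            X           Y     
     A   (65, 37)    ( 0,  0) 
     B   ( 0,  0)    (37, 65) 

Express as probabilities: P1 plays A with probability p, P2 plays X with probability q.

p = 0.6373, q = 0.3627

Work:
Find probabilities that make opponent indifferent:
P2 chooses q to make P1 indifferent between A and B
P1 chooses p to make P2 indifferent between X and Y
Mixed NE: P1 plays (A: 0.6373, B: 0.3627), P2 plays (X: 0.3627, Y: 0.6373)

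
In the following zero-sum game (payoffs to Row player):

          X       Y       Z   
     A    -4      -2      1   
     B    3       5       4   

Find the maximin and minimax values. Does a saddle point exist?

Maximin = 3, Minimax = 3, Saddle: True

Work:
Row minimums: [-4, 3] → maximin = 3
Column maximums: [3, 5, 4] → minimax = 3
Saddle point exists! Game value = 3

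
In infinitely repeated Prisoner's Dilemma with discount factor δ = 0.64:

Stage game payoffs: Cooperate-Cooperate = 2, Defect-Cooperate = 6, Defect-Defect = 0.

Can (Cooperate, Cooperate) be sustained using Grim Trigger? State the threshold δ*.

δ* = 0.6667; since δ = 0.64 < 0.6667, cooperation cannot be sustained

Work:
For Grim Trigger:
Cooperate forever: 2/(1-δ)
Defect then punished: 6 + 0·δ/(1-δ)
Need: 2/(1-δ) ≥ 6 + 0·δ/(1-δ)
Solving: δ ≥ (T-R)/(T-P) = (6-2)/(6-0) = 0.6667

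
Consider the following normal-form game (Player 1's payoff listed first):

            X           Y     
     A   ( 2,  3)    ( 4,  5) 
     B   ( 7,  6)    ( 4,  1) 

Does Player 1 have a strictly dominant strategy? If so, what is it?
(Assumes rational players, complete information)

No strictly dominant strategy exists for Player 1

Work:
A strategy strictly dominates another if it gives a strictly higher payoff against every opponent action. Compare each pair of P1's strategies column-by-column:
  A vs B: [2 vs 7, 4 vs 4] → A does not strictly dominate B (column X: 2 ≤ 7)
  B vs A: [7 vs 2, 4 vs 4] → B does not strictly dominate A (column Y: 4 ≤ 4)
No single strategy strictly dominates all others → no strictly dominant strategy.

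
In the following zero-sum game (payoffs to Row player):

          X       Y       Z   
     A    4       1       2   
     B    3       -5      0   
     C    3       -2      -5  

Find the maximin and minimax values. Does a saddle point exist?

Maximin = 1, Minimax = 1, Saddle: True

Work:
Row minimums: [1, -5, -5] → maximin = 1
Column maximums: [4, 1, 2] → minimax = 1
Saddle point exists! Game value = 1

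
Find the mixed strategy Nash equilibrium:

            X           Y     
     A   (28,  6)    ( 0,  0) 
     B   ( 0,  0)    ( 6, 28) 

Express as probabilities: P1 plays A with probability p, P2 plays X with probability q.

p = 0.8235, q = 0.1765

Work:
Find probabilities that make opponent indifferent:
P2 chooses q to make P1 indifferent between A and B
P1 chooses p to make P2 indifferent between X and Y
Mixed NE: P1 plays (A: 0.8235, B: 0.1765), P2 plays (X: 0.1765, Y: 0.8235)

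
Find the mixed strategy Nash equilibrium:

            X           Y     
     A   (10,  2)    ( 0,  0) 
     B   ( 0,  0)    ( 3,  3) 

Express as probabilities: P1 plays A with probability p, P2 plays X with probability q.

p = 0.6, q = 0.2308

Work:
Find probabilities that make opponent indifferent:
P2 chooses q to make P1 indifferent between A and B
P1 chooses p to make P2 indifferent between X and Y
Mixed NE: P1 plays (A: 0.6, B: 0.4), P2 plays (X: 0.2308, Y: 0.7692)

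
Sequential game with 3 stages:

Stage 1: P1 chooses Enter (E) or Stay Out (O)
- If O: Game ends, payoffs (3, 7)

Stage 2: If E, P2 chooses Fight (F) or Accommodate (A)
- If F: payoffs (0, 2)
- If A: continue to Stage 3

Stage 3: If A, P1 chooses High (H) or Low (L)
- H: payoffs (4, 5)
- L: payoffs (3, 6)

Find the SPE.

SPE: (E, A, H); Outcome (4, 5)

Work:
Stage 3: P1 chooses H (4 vs 3)
Stage 2: P2: F->2, A->5 (anticipating H). Choose A
Stage 1: P1: O->3, E->4 (anticipating A, H). Choose E
SPE path: E -> A -> H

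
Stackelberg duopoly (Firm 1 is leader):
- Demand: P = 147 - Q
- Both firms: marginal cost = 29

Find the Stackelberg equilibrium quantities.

q₁* (leader) = 59.0, q₂* (follower) = 29.5

Work:
Follower's reaction: q₂ = (a - c - q₁)/2
Leader substitutes: π₁ = q₁·(a - q₁ - (a-c-q₁)/2 - c)
FOC: q₁* = (147 - 29)/2 = 59.00
Then: q₂* = (147 - 29 - 59.0)/2 = 29.50
Leader has first-mover advantage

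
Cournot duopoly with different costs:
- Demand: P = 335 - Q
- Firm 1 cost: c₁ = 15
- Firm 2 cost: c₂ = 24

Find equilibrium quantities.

q₁* = 109.67, q₂* = 100.67

Work:
Reaction: q₁ = (335 - 15 - q₂)/2
Reaction: q₂ = (335 - 24 - q₁)/2
Solve simultaneously:
q₁* = (335 - 2×15 + 24)/3 = 109.67
q₂* = (335 - 2×24 + 15)/3 = 100.67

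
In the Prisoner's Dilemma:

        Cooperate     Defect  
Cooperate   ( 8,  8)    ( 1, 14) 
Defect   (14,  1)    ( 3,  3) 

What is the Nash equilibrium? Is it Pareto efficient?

(Defect, Defect) is NE; not Pareto efficient

Work:
Defect dominates Cooperate for both players:
If P2 cooperates: Defect (14) > Cooperate (8)
If P2 defects: Defect (3) > Cooperate (1)
NE: (Defect, Defect) with payoff (3, 3)
But (Cooperate, Cooperate) = (8, 8) Pareto dominates (3, 3)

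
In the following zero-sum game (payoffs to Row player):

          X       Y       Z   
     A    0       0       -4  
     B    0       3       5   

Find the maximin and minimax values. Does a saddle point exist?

Maximin = 0, Minimax = 0, Saddle: True

Work:
Row minimums: [-4, 0] → maximin = 0
Column maximums: [0, 3, 5] → minimax = 0
Saddle point exists! Game value = 0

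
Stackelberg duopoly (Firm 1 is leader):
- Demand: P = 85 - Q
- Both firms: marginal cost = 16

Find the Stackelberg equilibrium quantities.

q₁* (leader) = 34.5, q₂* (follower) = 17.25

Work:
Follower's reaction: q₂ = (a - c - q₁)/2
Leader substitutes: π₁ = q₁·(a - q₁ - (a-c-q₁)/2 - c)
FOC: q₁* = (85 - 16)/2 = 34.50
Then: q₂* = (85 - 16 - 34.5)/2 = 17.25
Leader has first-mover advantage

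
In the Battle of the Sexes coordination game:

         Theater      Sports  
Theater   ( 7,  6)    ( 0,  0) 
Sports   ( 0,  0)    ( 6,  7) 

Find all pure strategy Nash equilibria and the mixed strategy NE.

Pure NE: (Theater, Theater) and (Sports, Sports); Mixed NE: p = 0.5385, q = 0.4615

Work:
Check pure NE:
(Theater, Theater): (7, 6) - no unilateral deviation beneficial
(Sports, Sports): (6, 7) - no unilateral deviation beneficial
Mixed NE: P1 plays Theater with p = 0.5385, P2 plays Theater with q = 0.4615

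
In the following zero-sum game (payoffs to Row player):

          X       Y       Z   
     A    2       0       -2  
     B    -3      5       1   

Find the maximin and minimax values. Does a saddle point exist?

Maximin = -2, Minimax = 1, Saddle: False

Work:
Row minimums: [-2, -3] → maximin = -2
Column maximums: [2, 5, 1] → minimax = 1
No saddle point (maximin ≠ minimax). Mixed strategy needed.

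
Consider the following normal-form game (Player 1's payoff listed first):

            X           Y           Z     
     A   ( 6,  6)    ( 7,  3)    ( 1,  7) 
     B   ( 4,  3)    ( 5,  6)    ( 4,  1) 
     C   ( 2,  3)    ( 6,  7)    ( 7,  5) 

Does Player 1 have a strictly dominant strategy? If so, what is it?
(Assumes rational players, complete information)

No strictly dominant strategy exists for Player 1

Work:
A strategy strictly dominates another if it gives a strictly higher payoff against every opponent action. Compare each pair of P1's strategies column-by-column:
  A vs B: [6 vs 4, 7 vs 5, 1 vs 4] → A does not strictly dominate B (column Z: 1 ≤ 4)
  A vs C: [6 vs 2, 7 vs 6, 1 vs 7] → A does not strictly dominate C (column Z: 1 ≤ 7)
  B vs A: [4 vs 6, 5 vs 7, 4 vs 1] → B does not strictly dominate A (column X: 4 ≤ 6)
  B vs C: [4 vs 2, 5 vs 6, 4 vs 7] → B does not strictly dominate C (column Y: 5 ≤ 6)
  C vs A: [2 vs 6, 6 vs 7, 7 vs 1] → C does not strictly dominate A (column X: 2 ≤ 6)
  C vs B: [2 vs 4, 6 vs 5, 7 vs 4] → C does not strictly dominate B (column X: 2 ≤ 4)
No single strategy strictly dominates all others → no strictly dominant strategy.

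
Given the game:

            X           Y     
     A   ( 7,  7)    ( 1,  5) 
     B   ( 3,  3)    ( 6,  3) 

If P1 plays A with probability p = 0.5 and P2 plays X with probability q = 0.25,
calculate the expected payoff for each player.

E[P1] = 3.875, E[P2] = 4.25

Work:
E[P1] = p·q·π₁(A,X) + p·(1-q)·π₁(A,Y) + (1-p)·q·π₁(B,X) + (1-p)·(1-q)·π₁(B,Y)
= 0.5·0.25·7 + 0.5·0.75·1 + 0.5·0.25·3 + 0.5·0.75·6
= 3.875

E[P2] = 4.25 (similar calculation)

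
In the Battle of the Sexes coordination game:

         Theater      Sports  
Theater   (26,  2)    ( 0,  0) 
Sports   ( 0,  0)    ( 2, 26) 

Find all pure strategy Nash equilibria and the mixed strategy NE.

Pure NE: (Theater, Theater) and (Sports, Sports); Mixed NE: p = 0.9286, q = 0.0714

Work:
Check pure NE:
(Theater, Theater): (26, 2) - no unilateral deviation beneficial
(Sports, Sports): (2, 26) - no unilateral deviation beneficial
Mixed NE: P1 plays Theater with p = 0.9286, P2 plays Theater with q = 0.0714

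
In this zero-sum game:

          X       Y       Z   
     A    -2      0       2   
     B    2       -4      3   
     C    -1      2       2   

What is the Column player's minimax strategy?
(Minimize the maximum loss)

Column should play X or Y (all achieve the minimum), value = 2

Work:
Column player minimizes Row's maximum payoff:
Column X: max payoff to Row = 2
Column Y: max payoff to Row = 2
Column Z: max payoff to Row = 3
Minimum is 2, achieved by columns X, Y (tied).
Each of X or Y is a minimax strategy.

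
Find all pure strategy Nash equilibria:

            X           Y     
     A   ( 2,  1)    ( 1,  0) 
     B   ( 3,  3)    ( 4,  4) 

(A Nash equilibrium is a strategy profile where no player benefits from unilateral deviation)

Nash equilibrium: (B, Y)

Work:
Best responses:
  P1 vs X: payoffs [2, 3] → best response B (payoff 3)
  P1 vs Y: payoffs [1, 4] → best response B (payoff 4)
  P2 vs A: payoffs [1, 0] → best response X (payoff 1)
  P2 vs B: payoffs [3, 4] → best response Y (payoff 4)
Mutual best responses: (B,Y) → Nash equilibria.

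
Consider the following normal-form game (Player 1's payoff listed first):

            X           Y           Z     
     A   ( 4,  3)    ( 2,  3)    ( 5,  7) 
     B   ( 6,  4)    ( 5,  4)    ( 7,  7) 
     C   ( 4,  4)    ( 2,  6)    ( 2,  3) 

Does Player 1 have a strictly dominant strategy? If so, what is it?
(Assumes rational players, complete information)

Yes, Player 1's strictly dominant strategy is B

Work:
A strategy strictly dominates another if it gives a strictly higher payoff against every opponent action. Compare each pair of P1's strategies column-by-column:
  A vs B: [4 vs 6, 2 vs 5, 5 vs 7] → A does not strictly dominate B (column X: 4 ≤ 6)
  A vs C: [4 vs 4, 2 vs 2, 5 vs 2] → A does not strictly dominate C (column X: 4 ≤ 4)
  B vs A: [6 vs 4, 5 vs 2, 7 vs 5] → B strictly dominates A
  B vs C: [6 vs 4, 5 vs 2, 7 vs 2] → B strictly dominates C
  C vs A: [4 vs 4, 2 vs 2, 2 vs 5] → C does not strictly dominate A (column X: 4 ≤ 4)
  C vs B: [4 vs 6, 2 vs 5, 2 vs 7] → C does not strictly dominate B (column X: 4 ≤ 6)
B strictly dominates every other strategy → strictly dominant.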